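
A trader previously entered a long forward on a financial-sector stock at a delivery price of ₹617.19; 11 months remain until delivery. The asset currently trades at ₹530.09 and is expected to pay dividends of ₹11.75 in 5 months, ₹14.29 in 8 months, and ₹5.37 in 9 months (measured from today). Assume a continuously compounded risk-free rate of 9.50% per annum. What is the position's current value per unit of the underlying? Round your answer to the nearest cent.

PV(remaining dividends) I = 11.75·e^(−0.0950·5/12) + 14.29·e^(−0.0950·8/12) + 5.37·e^(−0.0950·9/12) = 29.7077
Current forward F = (S − I)·e^(rT) = (530.09 − 29.7077)·e^(0.0950·11/12) = 500.3823 × 1.090988 = 545.9111
Value (long) = (F − K)·e^(−rT) = (545.9111 − 617.19) × 0.916601 = -65.3343
Value = -₹65.33

-₹65.33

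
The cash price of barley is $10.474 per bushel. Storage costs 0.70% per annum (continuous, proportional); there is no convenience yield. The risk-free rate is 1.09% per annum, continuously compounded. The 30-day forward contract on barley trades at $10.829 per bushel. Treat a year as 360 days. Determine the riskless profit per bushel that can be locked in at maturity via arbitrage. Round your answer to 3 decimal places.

$0.339 per bushel

Fair forward: F* = S·e^(carry·T), with carry = (r + u) = 0.0109 + 0.0070 = 0.0179
F* = 10.474 · e^(0.0179 × 30/360) = 10.474 · e^0.001492 = 10.474 × 1.001493 = $10.4896
Market $10.829 > fair $10.4896: forward overpriced → cash-and-carry (buy spot, short the forward).
At maturity, profit = |F_mkt − F*| = |10.829 − 10.4896| = $0.339 per bushel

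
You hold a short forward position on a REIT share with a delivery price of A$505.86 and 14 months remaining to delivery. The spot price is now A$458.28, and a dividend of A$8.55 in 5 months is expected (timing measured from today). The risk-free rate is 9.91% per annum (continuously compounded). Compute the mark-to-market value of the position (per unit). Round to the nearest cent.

A$0.55

PV(remaining dividends) I = 8.55·e^(−0.0991·5/12) = 8.2041
Current forward F = (S − I)·e^(rT) = (458.28 − 8.2041)·e^(0.0991·14/12) = 450.0759 × 1.122565 = 505.2395
Value (long) = (F − K)·e^(−rT) = (505.2395 − 505.86) × 0.890817 = -0.5528
Short position value = −(long value) = A$0.55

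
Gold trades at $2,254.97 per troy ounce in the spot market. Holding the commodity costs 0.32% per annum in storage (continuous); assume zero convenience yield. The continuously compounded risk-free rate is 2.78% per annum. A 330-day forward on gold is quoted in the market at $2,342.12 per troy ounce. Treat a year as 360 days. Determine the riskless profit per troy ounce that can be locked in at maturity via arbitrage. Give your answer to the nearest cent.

$22.15 per troy ounce

Fair forward: F* = S·e^(carry·T), with carry = (r + u) = 0.0278 + 0.0032 = 0.0310
F* = 2254.97 · e^(0.0310 × 330/360) = 2254.97 · e^0.02841667 = 2254.97 × 1.02882428 = $2319.9679
Market $2342.12 > fair $2319.9679: forward overpriced → cash-and-carry (buy spot, short the forward).
At maturity, profit = |F_mkt − F*| = |2342.12 − 2319.9679| = $22.15 per troy ounce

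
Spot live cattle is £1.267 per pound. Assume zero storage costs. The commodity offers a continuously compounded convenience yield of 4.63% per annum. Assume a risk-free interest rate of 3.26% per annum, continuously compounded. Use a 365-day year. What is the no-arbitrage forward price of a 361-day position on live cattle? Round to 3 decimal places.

£1.250 per pound

Net carry = r + u − y = 0.0326 + 0.0000 − 0.0463 = -0.0137
F = S·e^((r+u−y)T) = 1.267 · e^(-0.0137 × 361/365) = 1.267 · e^-0.013550
= 1.267 × 0.986541 = £1.250 per pound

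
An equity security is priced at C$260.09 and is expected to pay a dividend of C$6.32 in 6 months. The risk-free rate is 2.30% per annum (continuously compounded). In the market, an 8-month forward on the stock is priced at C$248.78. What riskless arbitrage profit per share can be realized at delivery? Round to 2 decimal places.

C$8.98 per share

PV(dividends) I = 6.32·e^(−0.0230·6/12) = 6.2477
Fair forward F* = (S − I)·e^(rT) = (260.09 − 6.2477)·e^0.015333 = 253.8423 × 1.015451 = 257.7644
Market C$248.78 < fair 257.7644: forward underpriced → reverse cash-and-carry (short the stock, invest proceeds at r, pay the dividends, go long the forward).
Profit at T = |F_mkt − F*| = |248.78 − 257.7644| = C$8.98 per share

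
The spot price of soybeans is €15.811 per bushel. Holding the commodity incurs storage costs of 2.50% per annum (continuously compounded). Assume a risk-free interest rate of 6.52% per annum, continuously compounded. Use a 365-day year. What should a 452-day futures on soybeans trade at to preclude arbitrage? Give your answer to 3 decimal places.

€17.679 per bushel

Net carry = r + u − y = 0.0652 + 0.0250 − 0.0000 = 0.0902
F = S·e^((r+u−y)T) = 15.811 · e^(0.0902 × 452/365) = 15.811 · e^0.111700
= 15.811 × 1.118177 = €17.679 per bushel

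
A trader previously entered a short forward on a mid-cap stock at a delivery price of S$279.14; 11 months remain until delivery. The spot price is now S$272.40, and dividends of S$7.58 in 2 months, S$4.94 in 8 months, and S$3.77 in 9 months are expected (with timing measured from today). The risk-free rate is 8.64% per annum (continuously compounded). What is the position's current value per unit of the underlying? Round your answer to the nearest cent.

PV(remaining dividends) I = 7.58·e^(−0.0864·2/12) + 4.94·e^(−0.0864·8/12) + 3.77·e^(−0.0864·9/12) = 15.6686
Current forward F = (S − I)·e^(rT) = (272.40 − 15.6686)·e^(0.0864·11/12) = 256.7314 × 1.082421 = 277.8915
Value (long) = (F − K)·e^(−rT) = (277.8915 − 279.14) × 0.923855 = -1.1534
Short position value = −(long value) = S$1.15

S$1.15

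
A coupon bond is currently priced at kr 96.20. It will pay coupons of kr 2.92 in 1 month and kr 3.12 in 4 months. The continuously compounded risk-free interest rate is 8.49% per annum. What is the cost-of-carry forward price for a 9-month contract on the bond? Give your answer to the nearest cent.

PV(coupons) I = 2.92·e^(−0.0849·1/12) + 3.12·e^(−0.0849·4/12)
I = 2.8994 + 3.0329 = 5.9323
F = (S − I)·e^(rT) = (96.20 − 5.9323) · e^(0.0849·9/12)
= 90.2677 · e^0.063675 = 90.2677 × 1.065746 = kr 96.20

kr 96.20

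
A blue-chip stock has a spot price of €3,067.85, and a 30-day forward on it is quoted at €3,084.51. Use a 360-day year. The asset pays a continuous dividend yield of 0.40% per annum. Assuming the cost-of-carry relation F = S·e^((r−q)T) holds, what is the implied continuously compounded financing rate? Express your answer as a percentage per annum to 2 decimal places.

From F = S·e^((r−q)T): (r − q) = ln(F/S)/T
ln(3084.51/3067.85) = ln(1.005431) = 0.005416
(r − q) = 0.005416 / (30/360) = 0.064992
r = ln(F/S)/T + q = 0.064992 + 0.0040 = 0.068992
r = 6.90%

6.90%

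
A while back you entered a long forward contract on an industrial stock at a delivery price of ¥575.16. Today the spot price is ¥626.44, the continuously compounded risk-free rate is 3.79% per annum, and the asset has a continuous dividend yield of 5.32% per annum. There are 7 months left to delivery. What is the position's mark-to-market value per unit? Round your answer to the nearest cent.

Current fair forward for the remaining 7 months: F = S·e^((r − q)·T), (r − q) = 0.0379 − 0.0532 = -0.0153
F = 626.44 · e^(-0.0153 × 7/12) = 626.44 × 0.991115 = 620.8741
Value of long forward = (F − K)·e^(−rT) = (620.8741 − 575.16) · e^(−0.0379·7/12)
= 45.7141 × 0.978134 = 44.71

¥44.71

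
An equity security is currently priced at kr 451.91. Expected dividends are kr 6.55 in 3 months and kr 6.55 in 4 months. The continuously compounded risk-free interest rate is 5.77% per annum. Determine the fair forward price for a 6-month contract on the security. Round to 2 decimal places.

PV(dividends) I = 6.55·e^(−0.0577·3/12) + 6.55·e^(−0.0577·4/12)
I = 6.4562 + 6.4252 = 12.8814
F = (S − I)·e^(rT) = (451.91 − 12.8814) · e^(0.0577·6/12)
= 439.0286 · e^0.028850 = 439.0286 × 1.029270 = kr 451.88

kr 451.88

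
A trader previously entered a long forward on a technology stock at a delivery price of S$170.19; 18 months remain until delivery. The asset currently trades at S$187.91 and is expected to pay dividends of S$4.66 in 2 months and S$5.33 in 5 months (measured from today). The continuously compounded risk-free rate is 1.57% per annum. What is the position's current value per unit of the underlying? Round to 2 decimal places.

PV(remaining dividends) I = 4.66·e^(−0.0157·2/12) + 5.33·e^(−0.0157·5/12) = 9.9431
Current forward F = (S − I)·e^(rT) = (187.91 − 9.9431)·e^(0.0157·18/12) = 177.9669 × 1.023829 = 182.2077
Value (long) = (F − K)·e^(−rT) = (182.2077 − 170.19) × 0.976725 = 11.7380
Value = S$11.74

S$11.74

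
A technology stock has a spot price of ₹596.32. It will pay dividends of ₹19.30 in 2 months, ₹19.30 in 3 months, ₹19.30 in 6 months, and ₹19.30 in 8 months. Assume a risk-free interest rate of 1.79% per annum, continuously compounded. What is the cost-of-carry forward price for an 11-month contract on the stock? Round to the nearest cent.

₹528.26

PV(dividends) I = 19.30·e^(−0.0179·2/12) + 19.30·e^(−0.0179·3/12) + 19.30·e^(−0.0179·6/12) + 19.30·e^(−0.0179·8/12)
I = 19.2425 + 19.2138 + 19.1280 + 19.0711 = 76.6554
F = (S − I)·e^(rT) = (596.32 − 76.6554) · e^(0.0179·11/12)
= 519.6646 · e^0.016408 = 519.6646 × 1.016543 = ₹528.26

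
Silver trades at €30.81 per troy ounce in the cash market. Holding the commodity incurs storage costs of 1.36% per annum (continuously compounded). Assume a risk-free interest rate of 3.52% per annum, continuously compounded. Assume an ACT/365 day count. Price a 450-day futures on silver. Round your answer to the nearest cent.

Net carry = r + u − y = 0.0352 + 0.0136 − 0.0000 = 0.0488
F = S·e^((r+u−y)T) = 30.81 · e^(0.0488 × 450/365) = 30.81 · e^0.060164
= 30.81 × 1.062011 = €32.72 per troy ounce

€32.72 per troy ounce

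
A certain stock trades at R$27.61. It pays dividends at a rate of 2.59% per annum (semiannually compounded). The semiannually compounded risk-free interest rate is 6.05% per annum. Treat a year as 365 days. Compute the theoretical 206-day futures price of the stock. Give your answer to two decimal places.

R$28.14

F = S · (1+r/2)^(2T) / (1+q/2)^(2T)
= 27.61 × 1.034211 / 1.014630 = 27.61 × 1.019299
F = R$28.14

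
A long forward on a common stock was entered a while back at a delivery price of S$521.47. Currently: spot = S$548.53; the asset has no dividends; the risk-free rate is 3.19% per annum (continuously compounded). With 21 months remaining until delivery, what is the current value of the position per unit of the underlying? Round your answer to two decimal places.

S$55.37

Current fair forward for the remaining 21 months: F = S·e^(r·T), r = 0.0319
F = 548.53 · e^(0.0319 × 21/12) = 548.53 × 1.057413 = 580.0228
Value of long forward = (F − K)·e^(−rT) = (580.0228 − 521.47) · e^(−0.0319·21/12)
= 58.5528 × 0.945705 = 55.37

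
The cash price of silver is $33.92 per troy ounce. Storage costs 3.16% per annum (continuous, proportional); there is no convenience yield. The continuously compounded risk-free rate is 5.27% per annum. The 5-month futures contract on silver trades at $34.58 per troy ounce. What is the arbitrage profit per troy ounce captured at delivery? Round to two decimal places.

Fair futures: F* = S·e^(carry·T), with carry = (r + u) = 0.0527 + 0.0316 = 0.0843
F* = 33.92 · e^(0.0843 × 5/12) = 33.92 · e^0.035125 = 33.92 × 1.035749 = $35.1326
Market $34.58 < fair $35.1326: forward underpriced → reverse cash-and-carry (short spot, go long the forward).
At maturity, profit = |F_mkt − F*| = |34.58 − 35.1326| = $0.55 per troy ounce

$0.55 per troy ounce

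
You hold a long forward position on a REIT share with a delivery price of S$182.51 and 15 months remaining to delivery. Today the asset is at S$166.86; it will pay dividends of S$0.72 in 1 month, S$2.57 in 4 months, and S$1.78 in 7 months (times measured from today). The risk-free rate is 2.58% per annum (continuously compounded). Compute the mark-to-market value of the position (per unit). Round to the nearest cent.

PV(remaining dividends) I = 0.72·e^(−0.0258·1/12) + 2.57·e^(−0.0258·4/12) + 1.78·e^(−0.0258·7/12) = 5.0199
Current forward F = (S − I)·e^(rT) = (166.86 − 5.0199)·e^(0.0258·15/12) = 161.8401 × 1.032776 = 167.1446
Value (long) = (F − K)·e^(−rT) = (167.1446 − 182.51) × 0.968264 = -14.8778
Value = -S$14.88

-S$14.88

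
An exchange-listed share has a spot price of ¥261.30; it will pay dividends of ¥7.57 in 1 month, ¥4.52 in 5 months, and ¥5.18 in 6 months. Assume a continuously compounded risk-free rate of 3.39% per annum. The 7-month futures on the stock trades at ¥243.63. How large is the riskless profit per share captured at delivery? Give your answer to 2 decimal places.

PV(dividends) I = 7.57·e^(−0.0339·1/12) + 4.52·e^(−0.0339·5/12) + 5.18·e^(−0.0339·6/12) = 17.0982
Fair futures F* = (S − I)·e^(rT) = (261.30 − 17.0982)·e^0.019775 = 244.2018 × 1.019972 = 249.0790
Market ¥243.63 < fair 249.0790: forward underpriced → reverse cash-and-carry (short the stock, invest proceeds at r, pay the dividends, go long the forward).
Profit at T = |F_mkt − F*| = |243.63 − 249.0790| = ¥5.45 per share

¥5.45 per share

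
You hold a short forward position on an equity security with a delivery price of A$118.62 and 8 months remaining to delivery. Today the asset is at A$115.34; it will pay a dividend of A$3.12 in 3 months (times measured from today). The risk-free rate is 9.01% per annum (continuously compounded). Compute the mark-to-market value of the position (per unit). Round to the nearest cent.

PV(remaining dividends) I = 3.12·e^(−0.0901·3/12) = 3.0505
Current forward F = (S − I)·e^(rT) = (115.34 − 3.0505)·e^(0.0901·8/12) = 112.2895 × 1.061907 = 119.2410
Value (long) = (F − K)·e^(−rT) = (119.2410 − 118.62) × 0.941702 = 0.5848
Short position value = −(long value) = -A$0.58

-A$0.58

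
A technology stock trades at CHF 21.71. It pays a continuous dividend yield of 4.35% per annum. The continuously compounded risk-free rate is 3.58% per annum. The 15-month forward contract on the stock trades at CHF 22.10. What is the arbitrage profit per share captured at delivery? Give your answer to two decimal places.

CHF 0.60 per share

Fair forward: F* = S·e^(carry·T), with carry = (r − q) = 0.0358 − 0.0435 = -0.0077
F* = 21.71 · e^(-0.0077 × 15/12) = 21.71 · e^-0.009625 = 21.71 × 0.990421 = CHF 21.5020
Market CHF 22.10 > fair CHF 21.5020: forward overpriced → cash-and-carry (buy spot, short the forward).
At maturity, profit = |F_mkt − F*| = |22.10 − 21.5020| = CHF 0.60 per share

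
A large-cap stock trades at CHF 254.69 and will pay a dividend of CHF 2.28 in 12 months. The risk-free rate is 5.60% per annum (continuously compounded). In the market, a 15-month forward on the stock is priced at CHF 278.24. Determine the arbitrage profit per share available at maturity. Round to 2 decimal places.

CHF 7.40 per share

PV(dividends) I = 2.28·e^(−0.0560·12/12) = 2.1558
Fair forward F* = (S − I)·e^(rT) = (254.69 − 2.1558)·e^0.070000 = 252.5342 × 1.072508 = 270.8449
Market CHF 278.24 > fair 270.8449: forward overpriced → cash-and-carry (borrow at r, buy the stock and collect the dividends, short the forward).
Profit at T = |F_mkt − F*| = |278.24 − 270.8449| = CHF 7.40 per share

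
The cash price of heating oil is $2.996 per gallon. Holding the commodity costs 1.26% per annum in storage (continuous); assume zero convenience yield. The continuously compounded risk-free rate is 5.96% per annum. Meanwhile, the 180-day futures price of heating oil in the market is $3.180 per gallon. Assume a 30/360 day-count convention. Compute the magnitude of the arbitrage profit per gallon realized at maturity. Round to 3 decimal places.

$0.074 per gallon

Fair futures: F* = S·e^(carry·T), with carry = (r + u) = 0.0596 + 0.0126 = 0.0722
F* = 2.996 · e^(0.0722 × 180/360) = 2.996 · e^0.036100 = 2.996 × 1.036760 = $3.1061
Market $3.180 > fair $3.1061: forward overpriced → cash-and-carry (buy spot, short the forward).
At maturity, profit = |F_mkt − F*| = |3.180 − 3.1061| = $0.074 per gallon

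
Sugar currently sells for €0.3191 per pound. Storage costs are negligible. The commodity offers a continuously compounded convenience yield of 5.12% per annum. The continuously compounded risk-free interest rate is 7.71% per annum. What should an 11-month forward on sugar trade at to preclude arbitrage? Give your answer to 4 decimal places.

Net carry = r + u − y = 0.0771 + 0.0000 − 0.0512 = 0.0259
F = S·e^((r+u−y)T) = 0.3191 · e^(0.0259 × 11/12) = 0.3191 · e^0.023742
= 0.3191 × 1.024026 = €0.3268 per pound

€0.3268 per pound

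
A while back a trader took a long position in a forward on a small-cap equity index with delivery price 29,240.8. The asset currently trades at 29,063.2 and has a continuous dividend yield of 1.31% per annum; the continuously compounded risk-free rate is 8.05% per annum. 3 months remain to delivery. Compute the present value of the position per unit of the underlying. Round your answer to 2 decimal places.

Current fair forward for the remaining 3 months: F = S·e^((r − q)·T), (r − q) = 0.0805 − 0.0131 = 0.0674
F = 29063.2 · e^(0.0674 × 3/12) = 29063.2 × 1.01699276 = 29557.0640
Value of long forward = (F − K)·e^(−rT) = (29557.0640 − 29240.8) · e^(−0.0805·3/12)
= 316.2640 × 0.98007616 = 309.96

309.96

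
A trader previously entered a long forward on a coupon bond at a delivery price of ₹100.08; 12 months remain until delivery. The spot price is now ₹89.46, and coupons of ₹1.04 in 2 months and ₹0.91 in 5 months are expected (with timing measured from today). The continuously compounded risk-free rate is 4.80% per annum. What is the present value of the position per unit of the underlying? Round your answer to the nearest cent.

-₹7.85

PV(remaining coupons) I = 1.04·e^(−0.0480·2/12) + 0.91·e^(−0.0480·5/12) = 1.9237
Current forward F = (S − I)·e^(rT) = (89.46 − 1.9237)·e^(0.0480·12/12) = 87.5363 × 1.049171 = 91.8405
Value (long) = (F − K)·e^(−rT) = (91.8405 − 100.08) × 0.953134 = -7.8533
Value = -₹7.85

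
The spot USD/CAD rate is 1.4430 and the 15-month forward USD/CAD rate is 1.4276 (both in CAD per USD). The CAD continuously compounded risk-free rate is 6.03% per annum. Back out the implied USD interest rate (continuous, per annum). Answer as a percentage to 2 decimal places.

F = S·e^((r_CAD − r_USD)T) ⇒ r_USD = r_CAD − ln(F/S)/T
ln(1.4276/1.4430) = -0.010730; /(15/12) = -0.008584
r_USD = 0.0603 + 0.008584 = 0.068884
r_USD = 6.89%

6.89%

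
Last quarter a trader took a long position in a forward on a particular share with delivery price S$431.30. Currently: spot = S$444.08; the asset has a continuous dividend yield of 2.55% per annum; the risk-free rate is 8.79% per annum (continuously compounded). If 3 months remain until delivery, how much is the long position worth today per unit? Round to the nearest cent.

Current fair forward for the remaining 3 months: F = S·e^((r − q)·T), (r − q) = 0.0879 − 0.0255 = 0.0624
F = 444.08 · e^(0.0624 × 3/12) = 444.08 × 1.015722 = 451.0618
Value of long forward = (F − K)·e^(−rT) = (451.0618 − 431.30) · e^(−0.0879·3/12)
= 19.7618 × 0.978265 = 19.33

S$19.33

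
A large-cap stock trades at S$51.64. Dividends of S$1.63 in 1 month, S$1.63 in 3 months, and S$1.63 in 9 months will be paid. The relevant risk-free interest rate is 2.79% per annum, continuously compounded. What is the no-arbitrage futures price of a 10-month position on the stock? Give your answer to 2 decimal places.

PV(dividends) I = 1.63·e^(−0.0279·1/12) + 1.63·e^(−0.0279·3/12) + 1.63·e^(−0.0279·9/12)
I = 1.6262 + 1.6187 + 1.5962 = 4.8411
F = (S − I)·e^(rT) = (51.64 − 4.8411) · e^(0.0279·10/12)
= 46.7989 · e^0.023250 = 46.7989 × 1.023522 = S$47.90

S$47.90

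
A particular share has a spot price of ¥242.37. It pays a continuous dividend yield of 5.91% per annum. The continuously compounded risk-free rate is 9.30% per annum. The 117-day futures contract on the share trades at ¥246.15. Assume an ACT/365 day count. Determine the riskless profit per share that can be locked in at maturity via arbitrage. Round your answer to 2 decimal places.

Fair futures: F* = S·e^(carry·T), with carry = (r − q) = 0.0930 − 0.0591 = 0.0339
F* = 242.37 · e^(0.0339 × 117/365) = 242.37 · e^0.010867 = 242.37 × 1.010926 = ¥245.0181
Market ¥246.15 > fair ¥245.0181: forward overpriced → cash-and-carry (buy spot, short the forward).
At maturity, profit = |F_mkt − F*| = |246.15 − 245.0181| = ¥1.13 per share

¥1.13 per share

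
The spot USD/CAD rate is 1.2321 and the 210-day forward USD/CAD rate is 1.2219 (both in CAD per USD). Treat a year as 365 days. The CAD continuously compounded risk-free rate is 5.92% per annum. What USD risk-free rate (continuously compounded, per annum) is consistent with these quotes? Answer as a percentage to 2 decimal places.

F = S·e^((r_CAD − r_USD)T) ⇒ r_USD = r_CAD − ln(F/S)/T
ln(1.2219/1.2321) = -0.008313; /(210/365) = -0.014449
r_USD = 0.0592 + 0.014449 = 0.073649
r_USD = 7.36%

7.36%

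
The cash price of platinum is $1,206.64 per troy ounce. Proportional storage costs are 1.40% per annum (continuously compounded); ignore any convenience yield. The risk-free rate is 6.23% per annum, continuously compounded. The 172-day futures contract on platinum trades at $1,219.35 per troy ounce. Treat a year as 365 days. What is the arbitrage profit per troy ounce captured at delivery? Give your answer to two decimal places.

$31.46 per troy ounce

Fair futures: F* = S·e^(carry·T), with carry = (r + u) = 0.0623 + 0.0140 = 0.0763
F* = 1206.64 · e^(0.0763 × 172/365) = 1206.64 · e^0.03595507 = 1206.64 × 1.03660927 = $1250.8142
Market $1219.35 < fair $1250.8142: forward underpriced → reverse cash-and-carry (short spot, go long the forward).
At maturity, profit = |F_mkt − F*| = |1219.35 − 1250.8142| = $31.46 per troy ounce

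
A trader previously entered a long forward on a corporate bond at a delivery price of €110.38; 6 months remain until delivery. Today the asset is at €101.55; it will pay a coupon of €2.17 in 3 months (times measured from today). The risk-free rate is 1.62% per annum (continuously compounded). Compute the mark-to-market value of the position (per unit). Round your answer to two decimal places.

PV(remaining coupons) I = 2.17·e^(−0.0162·3/12) = 2.1612
Current forward F = (S − I)·e^(rT) = (101.55 − 2.1612)·e^(0.0162·6/12) = 99.3888 × 1.008133 = 100.1971
Value (long) = (F − K)·e^(−rT) = (100.1971 − 110.38) × 0.991933 = -10.1008
Value = -€10.10

-€10.10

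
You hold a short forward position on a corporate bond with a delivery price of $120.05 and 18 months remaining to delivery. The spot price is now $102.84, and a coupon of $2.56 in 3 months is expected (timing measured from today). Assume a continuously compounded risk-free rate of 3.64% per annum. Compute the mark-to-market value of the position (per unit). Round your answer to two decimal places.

$13.37

PV(remaining coupons) I = 2.56·e^(−0.0364·3/12) = 2.5368
Current forward F = (S − I)·e^(rT) = (102.84 − 2.5368)·e^(0.0364·18/12) = 100.3032 × 1.056118 = 105.9320
Value (long) = (F − K)·e^(−rT) = (105.9320 − 120.05) × 0.946864 = -13.3678
Short position value = −(long value) = $13.37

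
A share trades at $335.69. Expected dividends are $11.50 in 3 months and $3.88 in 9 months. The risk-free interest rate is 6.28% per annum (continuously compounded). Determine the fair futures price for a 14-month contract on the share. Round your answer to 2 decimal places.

$345.04

PV(dividends) I = 11.50·e^(−0.0628·3/12) + 3.88·e^(−0.0628·9/12)
I = 11.3209 + 3.7015 = 15.0224
F = (S − I)·e^(rT) = (335.69 − 15.0224) · e^(0.0628·14/12)
= 320.6676 · e^0.073267 = 320.6676 × 1.076018 = $345.04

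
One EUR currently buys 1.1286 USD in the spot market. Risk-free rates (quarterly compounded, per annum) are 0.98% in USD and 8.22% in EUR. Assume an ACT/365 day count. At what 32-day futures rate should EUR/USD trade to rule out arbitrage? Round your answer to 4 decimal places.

By covered interest parity, F = S · (1+r_USD/4)^(4T) / (1+r_EUR/4)^(4T)
= 1.1286 × 1.000858 / 1.007159 = 1.1286 × 0.993744
F = 1.1215 USD per EUR

1.1215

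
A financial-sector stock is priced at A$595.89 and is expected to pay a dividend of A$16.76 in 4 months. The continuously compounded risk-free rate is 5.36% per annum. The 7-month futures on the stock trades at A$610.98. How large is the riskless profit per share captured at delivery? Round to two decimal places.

PV(dividends) I = 16.76·e^(−0.0536·4/12) = 16.4632
Fair futures F* = (S − I)·e^(rT) = (595.89 − 16.4632)·e^0.031267 = 579.4268 × 1.031761 = 597.8300
Market A$610.98 > fair 597.8300: forward overpriced → cash-and-carry (borrow at r, buy the stock and collect the dividends, short the forward).
Profit at T = |F_mkt − F*| = |610.98 − 597.8300| = A$13.15 per share

A$13.15 per share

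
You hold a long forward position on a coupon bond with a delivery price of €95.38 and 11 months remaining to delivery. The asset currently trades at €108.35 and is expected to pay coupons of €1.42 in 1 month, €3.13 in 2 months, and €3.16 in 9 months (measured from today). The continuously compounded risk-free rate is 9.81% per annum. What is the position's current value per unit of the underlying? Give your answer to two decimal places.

PV(remaining coupons) I = 1.42·e^(−0.0981·1/12) + 3.13·e^(−0.0981·2/12) + 3.16·e^(−0.0981·9/12) = 7.4235
Current forward F = (S − I)·e^(rT) = (108.35 − 7.4235)·e^(0.0981·11/12) = 100.9265 × 1.094092 = 110.4229
Value (long) = (F − K)·e^(−rT) = (110.4229 − 95.38) × 0.914000 = 13.7492
Value = €13.75

€13.75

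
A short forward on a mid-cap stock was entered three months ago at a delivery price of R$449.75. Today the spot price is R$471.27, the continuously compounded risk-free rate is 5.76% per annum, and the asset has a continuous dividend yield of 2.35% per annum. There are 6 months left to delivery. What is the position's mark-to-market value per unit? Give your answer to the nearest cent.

Current fair forward for the remaining 6 months: F = S·e^((r − q)·T), (r − q) = 0.0576 − 0.0235 = 0.0341
F = 471.27 · e^(0.0341 × 6/12) = 471.27 × 1.017196 = 479.3740
Value of long forward = (F − K)·e^(−rT) = (479.3740 − 449.75) · e^(−0.0576·6/12)
= 29.6240 × 0.971611 = 28.78
Short position value = −(long value) = -R$28.78

-R$28.78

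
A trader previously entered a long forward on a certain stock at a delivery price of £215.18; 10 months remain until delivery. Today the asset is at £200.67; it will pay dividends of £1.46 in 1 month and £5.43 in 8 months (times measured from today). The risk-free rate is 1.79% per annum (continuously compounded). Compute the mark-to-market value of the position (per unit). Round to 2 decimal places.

-£18.15

PV(remaining dividends) I = 1.46·e^(−0.0179·1/12) + 5.43·e^(−0.0179·8/12) = 6.8234
Current forward F = (S − I)·e^(rT) = (200.67 − 6.8234)·e^(0.0179·10/12) = 193.8466 × 1.015028 = 196.7597
Value (long) = (F − K)·e^(−rT) = (196.7597 − 215.18) × 0.985194 = -18.1476
Value = -£18.15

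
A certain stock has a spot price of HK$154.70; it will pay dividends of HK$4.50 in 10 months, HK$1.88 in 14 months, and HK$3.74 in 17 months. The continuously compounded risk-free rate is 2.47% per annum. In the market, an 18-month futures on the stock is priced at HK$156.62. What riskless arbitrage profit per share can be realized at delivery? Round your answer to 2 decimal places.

PV(dividends) I = 4.50·e^(−0.0247·10/12) + 1.88·e^(−0.0247·14/12) + 3.74·e^(−0.0247·17/12) = 9.8463
Fair futures F* = (S − I)·e^(rT) = (154.70 − 9.8463)·e^0.037050 = 144.8537 × 1.037745 = 150.3212
Market HK$156.62 > fair 150.3212: forward overpriced → cash-and-carry (borrow at r, buy the stock and collect the dividends, short the forward).
Profit at T = |F_mkt − F*| = |156.62 − 150.3212| = HK$6.30 per share

HK$6.30 per share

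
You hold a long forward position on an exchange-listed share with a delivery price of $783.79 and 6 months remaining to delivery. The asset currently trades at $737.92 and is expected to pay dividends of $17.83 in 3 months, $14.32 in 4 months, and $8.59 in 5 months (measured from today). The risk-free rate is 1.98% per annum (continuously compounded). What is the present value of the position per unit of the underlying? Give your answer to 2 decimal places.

-$78.64

PV(remaining dividends) I = 17.83·e^(−0.0198·3/12) + 14.32·e^(−0.0198·4/12) + 8.59·e^(−0.0198·5/12) = 40.4872
Current forward F = (S − I)·e^(rT) = (737.92 − 40.4872)·e^(0.0198·6/12) = 697.4328 × 1.009949 = 704.3716
Value (long) = (F − K)·e^(−rT) = (704.3716 − 783.79) × 0.990149 = -78.6360
Value = -$78.64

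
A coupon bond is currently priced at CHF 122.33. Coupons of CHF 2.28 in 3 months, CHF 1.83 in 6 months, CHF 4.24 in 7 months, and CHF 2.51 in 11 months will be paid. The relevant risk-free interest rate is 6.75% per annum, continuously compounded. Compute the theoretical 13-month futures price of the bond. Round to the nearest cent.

PV(coupons) I = 2.28·e^(−0.0675·3/12) + 1.83·e^(−0.0675·6/12) + 4.24·e^(−0.0675·7/12) + 2.51·e^(−0.0675·11/12)
I = 2.2418 + 1.7693 + 4.0763 + 2.3594 = 10.4468
F = (S − I)·e^(rT) = (122.33 − 10.4468) · e^(0.0675·13/12)
= 111.8832 · e^0.073125 = 111.8832 × 1.075865 = CHF 120.37

CHF 120.37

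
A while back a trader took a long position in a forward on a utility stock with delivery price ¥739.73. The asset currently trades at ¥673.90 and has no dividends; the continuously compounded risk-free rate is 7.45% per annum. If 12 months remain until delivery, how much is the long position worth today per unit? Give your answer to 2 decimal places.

Current fair forward for the remaining 12 months: F = S·e^(r·T), r = 0.0745
F = 673.90 · e^(0.0745 × 12/12) = 673.90 × 1.077345 = 726.0228
Value of long forward = (F − K)·e^(−rT) = (726.0228 − 739.73) · e^(−0.0745·12/12)
= -13.7072 × 0.928207 = -12.72

-¥12.72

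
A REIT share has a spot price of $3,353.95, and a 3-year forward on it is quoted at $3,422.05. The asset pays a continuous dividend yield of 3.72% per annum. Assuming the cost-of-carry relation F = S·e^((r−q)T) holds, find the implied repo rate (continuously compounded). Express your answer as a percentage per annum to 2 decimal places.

From F = S·e^((r−q)T): (r − q) = ln(F/S)/T
ln(3422.05/3353.95) = ln(1.020304) = 0.020101
(r − q) = 0.020101 / (3) = 0.006700
r = ln(F/S)/T + q = 0.006700 + 0.0372 = 0.043900
r = 4.39%

4.39%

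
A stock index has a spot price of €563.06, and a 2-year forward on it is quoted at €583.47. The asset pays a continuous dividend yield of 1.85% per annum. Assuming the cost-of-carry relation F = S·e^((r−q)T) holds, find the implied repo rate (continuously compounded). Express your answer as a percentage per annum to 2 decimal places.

3.63%

From F = S·e^((r−q)T): (r − q) = ln(F/S)/T
ln(583.47/563.06) = ln(1.036248) = 0.035606
(r − q) = 0.035606 / (2) = 0.017803
r = ln(F/S)/T + q = 0.017803 + 0.0185 = 0.036303
r = 3.63%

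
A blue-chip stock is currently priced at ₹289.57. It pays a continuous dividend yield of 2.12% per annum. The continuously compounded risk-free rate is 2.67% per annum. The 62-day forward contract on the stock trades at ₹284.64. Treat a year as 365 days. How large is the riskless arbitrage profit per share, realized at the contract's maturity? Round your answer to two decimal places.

₹5.20 per share

Fair forward: F* = S·e^(carry·T), with carry = (r − q) = 0.0267 − 0.0212 = 0.0055
F* = 289.57 · e^(0.0055 × 62/365) = 289.57 · e^0.000934 = 289.57 × 1.000934 = ₹289.8405
Market ₹284.64 < fair ₹289.8405: forward underpriced → reverse cash-and-carry (short spot, go long the forward).
At maturity, profit = |F_mkt − F*| = |284.64 − 289.8405| = ₹5.20 per share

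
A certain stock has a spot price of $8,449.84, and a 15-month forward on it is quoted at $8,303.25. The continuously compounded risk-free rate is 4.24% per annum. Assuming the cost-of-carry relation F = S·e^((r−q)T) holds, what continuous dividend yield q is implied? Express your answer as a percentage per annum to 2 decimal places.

From F = S·e^((r−q)T): (r − q) = ln(F/S)/T
ln(8303.25/8449.84) = ln(0.982652) = -0.017500
(r − q) = -0.017500 / (15/12) = -0.014000
q = r − ln(F/S)/T = 0.0424 + 0.014000 = 0.056400
q = 5.64%

5.64%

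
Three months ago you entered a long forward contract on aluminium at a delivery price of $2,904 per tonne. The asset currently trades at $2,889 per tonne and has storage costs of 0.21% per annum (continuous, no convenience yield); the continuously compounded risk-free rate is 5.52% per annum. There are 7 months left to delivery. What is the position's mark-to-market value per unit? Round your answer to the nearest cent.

Current fair forward for the remaining 7 months: F = S·e^((r + u)·T), (r + u) = 0.0552 + 0.0021 = 0.0573
F = 2889 · e^(0.0573 × 7/12) = 2889 × 1.03398989 = 2987.1968
Value of long forward = (F − K)·e^(−rT) = (2987.1968 − 2904) · e^(−0.0552·7/12)
= 83.1968 × 0.96831290 = 80.56

$80.56 per tonne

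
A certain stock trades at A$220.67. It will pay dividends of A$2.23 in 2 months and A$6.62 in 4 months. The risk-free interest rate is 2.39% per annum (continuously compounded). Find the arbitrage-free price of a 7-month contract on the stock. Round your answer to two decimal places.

PV(dividends) I = 2.23·e^(−0.0239·2/12) + 6.62·e^(−0.0239·4/12)
I = 2.2211 + 6.5675 = 8.7886
F = (S − I)·e^(rT) = (220.67 − 8.7886) · e^(0.0239·7/12)
= 211.8814 · e^0.013942 = 211.8814 × 1.014040 = A$214.86

A$214.86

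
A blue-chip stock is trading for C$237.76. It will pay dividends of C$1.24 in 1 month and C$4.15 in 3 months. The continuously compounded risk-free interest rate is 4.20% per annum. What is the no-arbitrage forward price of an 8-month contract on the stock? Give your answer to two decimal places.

C$239.02

PV(dividends) I = 1.24·e^(−0.0420·1/12) + 4.15·e^(−0.0420·3/12)
I = 1.2357 + 4.1067 = 5.3424
F = (S − I)·e^(rT) = (237.76 − 5.3424) · e^(0.0420·8/12)
= 232.4176 · e^0.028000 = 232.4176 × 1.028396 = C$239.02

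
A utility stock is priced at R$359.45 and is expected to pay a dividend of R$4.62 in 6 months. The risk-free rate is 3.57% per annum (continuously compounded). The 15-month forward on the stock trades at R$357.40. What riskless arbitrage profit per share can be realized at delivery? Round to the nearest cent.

R$13.71 per share

PV(dividends) I = 4.62·e^(−0.0357·6/12) = 4.5383
Fair forward F* = (S − I)·e^(rT) = (359.45 − 4.5383)·e^0.044625 = 354.9117 × 1.045636 = 371.1085
Market R$357.40 < fair 371.1085: forward underpriced → reverse cash-and-carry (short the stock, invest proceeds at r, pay the dividends, go long the forward).
Profit at T = |F_mkt − F*| = |357.40 − 371.1085| = R$13.71 per share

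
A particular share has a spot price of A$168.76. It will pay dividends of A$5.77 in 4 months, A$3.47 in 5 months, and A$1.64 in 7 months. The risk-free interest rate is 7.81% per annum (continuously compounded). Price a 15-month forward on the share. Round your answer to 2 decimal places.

A$174.44

PV(dividends) I = 5.77·e^(−0.0781·4/12) + 3.47·e^(−0.0781·5/12) + 1.64·e^(−0.0781·7/12)
I = 5.6217 + 3.3589 + 1.5670 = 10.5476
F = (S − I)·e^(rT) = (168.76 − 10.5476) · e^(0.0781·15/12)
= 158.2124 · e^0.097625 = 158.2124 × 1.102549 = A$174.44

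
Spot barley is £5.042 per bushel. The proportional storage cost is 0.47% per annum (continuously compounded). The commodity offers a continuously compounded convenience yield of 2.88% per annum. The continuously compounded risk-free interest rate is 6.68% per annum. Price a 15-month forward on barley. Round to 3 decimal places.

Net carry = r + u − y = 0.0668 + 0.0047 − 0.0288 = 0.0427
F = S·e^((r+u−y)T) = 5.042 · e^(0.0427 × 15/12) = 5.042 · e^0.053375
= 5.042 × 1.054825 = £5.318 per bushel

£5.318 per bushel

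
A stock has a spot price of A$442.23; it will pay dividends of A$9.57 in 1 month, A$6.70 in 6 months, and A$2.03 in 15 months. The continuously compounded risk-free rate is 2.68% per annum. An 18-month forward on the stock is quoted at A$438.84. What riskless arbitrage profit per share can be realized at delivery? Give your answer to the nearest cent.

PV(dividends) I = 9.57·e^(−0.0268·1/12) + 6.70·e^(−0.0268·6/12) + 2.03·e^(−0.0268·15/12) = 18.1226
Fair forward F* = (S − I)·e^(rT) = (442.23 − 18.1226)·e^0.040200 = 424.1074 × 1.041019 = 441.5039
Market A$438.84 < fair 441.5039: forward underpriced → reverse cash-and-carry (short the stock, invest proceeds at r, pay the dividends, go long the forward).
Profit at T = |F_mkt − F*| = |438.84 − 441.5039| = A$2.66 per share

A$2.66 per share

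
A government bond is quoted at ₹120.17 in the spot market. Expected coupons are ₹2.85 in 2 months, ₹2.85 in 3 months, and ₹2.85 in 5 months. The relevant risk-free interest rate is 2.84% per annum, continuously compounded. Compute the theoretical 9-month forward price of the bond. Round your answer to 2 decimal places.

PV(coupons) I = 2.85·e^(−0.0284·2/12) + 2.85·e^(−0.0284·3/12) + 2.85·e^(−0.0284·5/12)
I = 2.8365 + 2.8298 + 2.8165 = 8.4828
F = (S − I)·e^(rT) = (120.17 − 8.4828) · e^(0.0284·9/12)
= 111.6872 · e^0.021300 = 111.6872 × 1.021528 = ₹114.09

₹114.09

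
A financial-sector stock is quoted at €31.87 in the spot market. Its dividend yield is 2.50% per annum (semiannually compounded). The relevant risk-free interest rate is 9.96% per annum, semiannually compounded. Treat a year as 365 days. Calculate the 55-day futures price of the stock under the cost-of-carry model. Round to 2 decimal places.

F = S · (1+r/2)^(2T) / (1+q/2)^(2T)
= 31.87 × 1.014754 / 1.003751 = 31.87 × 1.010962
F = €32.22

€32.22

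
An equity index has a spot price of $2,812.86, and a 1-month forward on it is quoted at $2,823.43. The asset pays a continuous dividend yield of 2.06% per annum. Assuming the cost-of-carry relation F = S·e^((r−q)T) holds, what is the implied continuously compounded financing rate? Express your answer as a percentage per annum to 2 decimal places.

6.56%

From F = S·e^((r−q)T): (r − q) = ln(F/S)/T
ln(2823.43/2812.86) = ln(1.003758) = 0.003751
(r − q) = 0.003751 / (1/12) = 0.045012
r = ln(F/S)/T + q = 0.045012 + 0.0206 = 0.065612
r = 6.56%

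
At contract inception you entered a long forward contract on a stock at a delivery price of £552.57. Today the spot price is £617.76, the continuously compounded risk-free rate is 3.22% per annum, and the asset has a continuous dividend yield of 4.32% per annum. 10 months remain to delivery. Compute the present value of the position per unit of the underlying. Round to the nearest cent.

£57.98

Current fair forward for the remaining 10 months: F = S·e^((r − q)·T), (r − q) = 0.0322 − 0.0432 = -0.0110
F = 617.76 · e^(-0.0110 × 10/12) = 617.76 × 0.990875 = 612.1229
Value of long forward = (F − K)·e^(−rT) = (612.1229 − 552.57) · e^(−0.0322·10/12)
= 59.5529 × 0.973523 = 57.98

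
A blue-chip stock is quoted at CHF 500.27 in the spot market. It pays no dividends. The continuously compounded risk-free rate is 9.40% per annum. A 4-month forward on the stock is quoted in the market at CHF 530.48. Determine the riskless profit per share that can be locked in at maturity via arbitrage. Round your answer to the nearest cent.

Fair forward: F* = S·e^(carry·T), with carry = r = 0.0940
F* = 500.27 · e^(0.0940 × 4/12) = 500.27 · e^0.031333 = 500.27 × 1.031829 = CHF 516.1931
Market CHF 530.48 > fair CHF 516.1931: forward overpriced → cash-and-carry (buy spot, short the forward).
At maturity, profit = |F_mkt − F*| = |530.48 − 516.1931| = CHF 14.29 per share

CHF 14.29 per share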